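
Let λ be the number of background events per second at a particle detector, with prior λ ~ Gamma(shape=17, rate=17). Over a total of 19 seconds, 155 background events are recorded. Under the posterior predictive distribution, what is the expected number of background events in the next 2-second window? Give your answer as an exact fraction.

Total count 155 over total exposure 19 seconds.
The Gamma prior is conjugate for the Poisson rate, so λ | data ~ Gamma(17+155, 17+19) = Gamma(172, 36).
Predictive mean over a 2-second window = T·E[λ|data] = 2·172/36 = 86/9.

86/9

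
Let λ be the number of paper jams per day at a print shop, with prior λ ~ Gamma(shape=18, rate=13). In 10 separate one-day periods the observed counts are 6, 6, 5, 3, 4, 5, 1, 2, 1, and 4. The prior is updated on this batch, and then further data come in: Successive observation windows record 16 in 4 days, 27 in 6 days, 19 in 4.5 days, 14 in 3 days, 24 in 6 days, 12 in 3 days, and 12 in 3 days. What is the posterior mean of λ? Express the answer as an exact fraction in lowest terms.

Total count: 6 + 6 + 5 + 3 + 4 + 5 + 1 + 2 + 1 + 4 = 37.
Total exposure: 10 days.
After the first batch: Gamma(18 + 37, 13 + 10) = Gamma(55, 23).
Total count: 16 + 27 + 19 + 14 + 24 + 12 + 12 = 124.
Total exposure: 4 + 6 + 4.5 + 3 + 6 + 3 + 3 = 29.5 days.
After the second batch: Gamma(55 + 124, 23 + 29.5) = Gamma(179, 105/2).
Posterior mean = α'/β' = 179/(105/2) = 358/105.

358/105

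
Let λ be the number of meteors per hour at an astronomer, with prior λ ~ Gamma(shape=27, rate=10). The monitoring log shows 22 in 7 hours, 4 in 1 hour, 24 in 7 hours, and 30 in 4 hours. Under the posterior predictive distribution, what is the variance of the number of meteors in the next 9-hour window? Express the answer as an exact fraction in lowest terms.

Total count: 22 + 4 + 24 + 30 = 80.
Total exposure: 7 + 1 + 7 + 4 = 19 hours.
Posterior: α' = 27 + 80 = 107, β' = 10 + 19 = 29.
The posterior predictive for a window of length T is Negative Binomial with variance T·α'·(β'+T)/β'² = 9·107·38/841 = 36594/841.

36594/841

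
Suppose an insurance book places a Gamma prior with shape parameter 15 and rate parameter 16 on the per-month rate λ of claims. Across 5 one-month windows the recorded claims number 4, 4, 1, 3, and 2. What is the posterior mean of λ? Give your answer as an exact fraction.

29/21

Total count: 4 + 4 + 1 + 3 + 2 = 14.
Total exposure: 5 months.
By Gamma–Poisson conjugacy, the posterior is Gamma(α + Σx, β + Σt) = Gamma(15 + 14, 16 + 5) = Gamma(29, 21).
Posterior mean = α'/β' = 29/21.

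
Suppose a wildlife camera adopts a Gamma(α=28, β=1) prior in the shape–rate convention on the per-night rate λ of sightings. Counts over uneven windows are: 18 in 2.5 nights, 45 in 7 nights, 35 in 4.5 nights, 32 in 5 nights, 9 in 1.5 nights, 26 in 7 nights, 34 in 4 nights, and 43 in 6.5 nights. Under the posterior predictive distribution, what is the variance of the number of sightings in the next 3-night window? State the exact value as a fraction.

Total count: 18 + 45 + 35 + 32 + 9 + 26 + 34 + 43 = 242.
Total exposure: 2.5 + 7 + 4.5 + 5 + 1.5 + 7 + 4 + 6.5 = 38 nights.
Posterior: α' = 28 + 242 = 270, β' = 1 + 38 = 39.
The posterior predictive for a window of length T is Negative Binomial with variance T·α'·(β'+T)/β'² = 3·270·42/1521 = 3780/169.

3780/169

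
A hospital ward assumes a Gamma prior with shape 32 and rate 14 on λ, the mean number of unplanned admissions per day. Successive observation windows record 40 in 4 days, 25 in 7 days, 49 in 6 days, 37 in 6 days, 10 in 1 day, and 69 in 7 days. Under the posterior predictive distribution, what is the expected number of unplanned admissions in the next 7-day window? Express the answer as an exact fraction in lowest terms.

Total count: 40 + 25 + 49 + 37 + 10 + 69 = 230.
Total exposure: 4 + 7 + 6 + 6 + 1 + 7 = 31 days.
The Gamma prior is conjugate for the Poisson rate, so λ | data ~ Gamma(32+230, 14+31) = Gamma(262, 45).
Predictive mean over a 7-day window = T·E[λ|data] = 7·262/45 = 1834/45.

1834/45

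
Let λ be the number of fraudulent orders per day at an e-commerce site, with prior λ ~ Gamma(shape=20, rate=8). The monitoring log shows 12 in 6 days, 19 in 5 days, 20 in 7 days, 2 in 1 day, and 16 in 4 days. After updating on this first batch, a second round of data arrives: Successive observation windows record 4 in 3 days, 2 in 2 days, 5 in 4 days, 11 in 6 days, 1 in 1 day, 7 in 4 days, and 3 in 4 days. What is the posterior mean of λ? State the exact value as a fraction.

122/55

Total count: 12 + 19 + 20 + 2 + 16 = 69.
Total exposure: 6 + 5 + 7 + 1 + 4 = 23 days.
After the first batch: Gamma(20 + 69, 8 + 23) = Gamma(89, 31).
Total count: 4 + 2 + 5 + 11 + 1 + 7 + 3 = 33.
Total exposure: 3 + 2 + 4 + 6 + 1 + 4 + 4 = 24 days.
After the second batch: Gamma(89 + 33, 31 + 24) = Gamma(122, 55).
Posterior mean = α'/β' = 122/55.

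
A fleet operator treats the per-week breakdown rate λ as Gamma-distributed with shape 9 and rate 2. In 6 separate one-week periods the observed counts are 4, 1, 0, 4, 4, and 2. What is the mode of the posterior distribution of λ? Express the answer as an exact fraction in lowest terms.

Total count: 4 + 1 + 0 + 4 + 4 + 2 = 15.
Total exposure: 6 weeks.
By Gamma–Poisson conjugacy, the posterior is Gamma(α + Σx, β + Σt) = Gamma(9 + 15, 2 + 6) = Gamma(24, 8).
Posterior mode = (α'−1)/β' = 23/8.

23/8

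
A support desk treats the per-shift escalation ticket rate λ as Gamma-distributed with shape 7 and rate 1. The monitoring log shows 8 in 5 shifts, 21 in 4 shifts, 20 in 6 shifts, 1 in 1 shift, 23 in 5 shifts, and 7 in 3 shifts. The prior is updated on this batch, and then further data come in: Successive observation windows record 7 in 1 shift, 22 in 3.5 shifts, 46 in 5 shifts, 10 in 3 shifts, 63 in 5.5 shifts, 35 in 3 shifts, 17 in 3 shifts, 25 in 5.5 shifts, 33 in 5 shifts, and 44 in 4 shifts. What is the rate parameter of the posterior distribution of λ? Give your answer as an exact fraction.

127/2

Total count: 8 + 21 + 20 + 1 + 23 + 7 = 80.
Total exposure: 5 + 4 + 6 + 1 + 5 + 3 = 24 shifts.
After the first batch: Gamma(7 + 80, 1 + 24) = Gamma(87, 25).
Total count: 7 + 22 + 46 + 10 + 63 + 35 + 17 + 25 + 33 + 44 = 302.
Total exposure: 1 + 3.5 + 5 + 3 + 5.5 + 3 + 3 + 5.5 + 5 + 4 = 38.5 shifts.
After the second batch: Gamma(87 + 302, 25 + 38.5) = Gamma(389, 127/2).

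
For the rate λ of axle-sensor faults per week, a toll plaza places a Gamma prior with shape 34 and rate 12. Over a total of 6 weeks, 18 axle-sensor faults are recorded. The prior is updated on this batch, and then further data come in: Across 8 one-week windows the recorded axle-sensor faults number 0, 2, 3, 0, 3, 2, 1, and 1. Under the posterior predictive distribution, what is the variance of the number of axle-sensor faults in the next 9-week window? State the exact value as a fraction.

5040/169

Total count 18 over total exposure 6 weeks.
After the first batch: Gamma(34 + 18, 12 + 6) = Gamma(52, 18).
Total count: 0 + 2 + 3 + 0 + 3 + 2 + 1 + 1 = 12.
Total exposure: 8 weeks.
After the second batch: Gamma(52 + 12, 18 + 8) = Gamma(64, 26).
The posterior predictive for a window of length T is Negative Binomial with variance T·α'·(β'+T)/β'² = 9·64·35/676 = 5040/169.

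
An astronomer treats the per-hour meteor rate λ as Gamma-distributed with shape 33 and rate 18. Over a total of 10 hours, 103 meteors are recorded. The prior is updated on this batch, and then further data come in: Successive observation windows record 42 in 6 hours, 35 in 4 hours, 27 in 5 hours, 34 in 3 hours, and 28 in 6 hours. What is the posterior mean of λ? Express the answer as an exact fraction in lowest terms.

Total count 103 over total exposure 10 hours.
After the first batch: Gamma(33 + 103, 18 + 10) = Gamma(136, 28).
Total count: 42 + 35 + 27 + 34 + 28 = 166.
Total exposure: 6 + 4 + 5 + 3 + 6 = 24 hours.
After the second batch: Gamma(136 + 166, 28 + 24) = Gamma(302, 52).
Posterior mean = α'/β' = 302/52 = 151/26.

151/26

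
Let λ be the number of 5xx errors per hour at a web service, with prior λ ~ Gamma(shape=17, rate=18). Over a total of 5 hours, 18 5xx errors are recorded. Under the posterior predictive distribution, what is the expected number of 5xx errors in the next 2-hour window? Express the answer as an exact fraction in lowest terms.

70/23

Total count 18 over total exposure 5 hours.
Conjugate update: add total count to the shape and total exposure to the rate, giving Gamma(35, 23).
Predictive mean over a 2-hour window = T·E[λ|data] = 2·35/23 = 70/23.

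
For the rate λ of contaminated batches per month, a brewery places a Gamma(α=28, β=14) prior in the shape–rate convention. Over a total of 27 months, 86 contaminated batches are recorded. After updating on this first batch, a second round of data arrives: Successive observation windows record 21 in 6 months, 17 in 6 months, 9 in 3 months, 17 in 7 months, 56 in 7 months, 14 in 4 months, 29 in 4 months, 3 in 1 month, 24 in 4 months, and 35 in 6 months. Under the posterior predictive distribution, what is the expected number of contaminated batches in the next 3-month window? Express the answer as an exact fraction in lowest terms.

1017/89

Total count 86 over total exposure 27 months.
After the first batch: Gamma(28 + 86, 14 + 27) = Gamma(114, 41).
Total count: 21 + 17 + 9 + 17 + 56 + 14 + 29 + 3 + 24 + 35 = 225.
Total exposure: 6 + 6 + 3 + 7 + 7 + 4 + 4 + 1 + 4 + 6 = 48 months.
After the second batch: Gamma(114 + 225, 41 + 48) = Gamma(339, 89).
Predictive mean over a 3-month window = T·E[λ|data] = 3·339/89 = 1017/89.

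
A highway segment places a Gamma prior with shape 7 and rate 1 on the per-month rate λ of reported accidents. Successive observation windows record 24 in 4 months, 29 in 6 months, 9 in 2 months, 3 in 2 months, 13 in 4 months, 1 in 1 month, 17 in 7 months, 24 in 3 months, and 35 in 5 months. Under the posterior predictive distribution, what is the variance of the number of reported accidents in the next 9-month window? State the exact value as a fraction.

64152/1225

Total count: 24 + 29 + 9 + 3 + 13 + 1 + 17 + 24 + 35 = 155.
Total exposure: 4 + 6 + 2 + 2 + 4 + 1 + 7 + 3 + 5 = 34 months.
The Gamma prior is conjugate for the Poisson rate, so λ | data ~ Gamma(7+155, 1+34) = Gamma(162, 35).
The posterior predictive for a window of length T is Negative Binomial with variance T·α'·(β'+T)/β'² = 9·162·44/1225 = 64152/1225.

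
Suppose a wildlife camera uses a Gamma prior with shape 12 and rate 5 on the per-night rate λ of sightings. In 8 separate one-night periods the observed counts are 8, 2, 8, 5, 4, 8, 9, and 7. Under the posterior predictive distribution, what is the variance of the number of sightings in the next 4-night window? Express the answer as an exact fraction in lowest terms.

4284/169

Total count: 8 + 2 + 8 + 5 + 4 + 8 + 9 + 7 = 51.
Total exposure: 8 nights.
Posterior: α' = 12 + 51 = 63, β' = 5 + 8 = 13.
The posterior predictive for a window of length T is Negative Binomial with variance T·α'·(β'+T)/β'² = 4·63·17/169 = 4284/169.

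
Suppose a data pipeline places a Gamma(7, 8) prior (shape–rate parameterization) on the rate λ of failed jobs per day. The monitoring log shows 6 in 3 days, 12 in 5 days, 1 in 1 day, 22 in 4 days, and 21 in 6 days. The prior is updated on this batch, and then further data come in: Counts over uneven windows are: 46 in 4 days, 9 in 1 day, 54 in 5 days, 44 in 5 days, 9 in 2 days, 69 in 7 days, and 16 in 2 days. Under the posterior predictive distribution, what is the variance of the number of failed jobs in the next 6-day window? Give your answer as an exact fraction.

111864/2809

Total count: 6 + 12 + 1 + 22 + 21 = 62.
Total exposure: 3 + 5 + 1 + 4 + 6 = 19 days.
After the first batch: Gamma(7 + 62, 8 + 19) = Gamma(69, 27).
Total count: 46 + 9 + 54 + 44 + 9 + 69 + 16 = 247.
Total exposure: 4 + 1 + 5 + 5 + 2 + 7 + 2 = 26 days.
After the second batch: Gamma(69 + 247, 27 + 26) = Gamma(316, 53).
The posterior predictive for a window of length T is Negative Binomial with variance T·α'·(β'+T)/β'² = 6·316·59/2809 = 111864/2809.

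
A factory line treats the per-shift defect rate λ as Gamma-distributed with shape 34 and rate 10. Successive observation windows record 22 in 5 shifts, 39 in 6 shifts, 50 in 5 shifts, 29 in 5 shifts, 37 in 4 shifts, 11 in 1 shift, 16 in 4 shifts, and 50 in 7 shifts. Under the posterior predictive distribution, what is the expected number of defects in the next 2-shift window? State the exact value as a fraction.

Total count: 22 + 39 + 50 + 29 + 37 + 11 + 16 + 50 = 254.
Total exposure: 5 + 6 + 5 + 5 + 4 + 1 + 4 + 7 = 37 shifts.
By Gamma–Poisson conjugacy, the posterior is Gamma(α + Σx, β + Σt) = Gamma(34 + 254, 10 + 37) = Gamma(288, 47).
Predictive mean over a 2-shift window = T·E[λ|data] = 2·288/47 = 576/47.

576/47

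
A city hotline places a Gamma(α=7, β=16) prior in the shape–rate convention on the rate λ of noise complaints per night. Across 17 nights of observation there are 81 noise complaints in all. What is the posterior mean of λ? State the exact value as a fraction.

8/3

Total count 81 over total exposure 17 nights.
Gamma(α, β) with Poisson data over total exposure Σt gives posterior Gamma(α+Σx, β+Σt) = Gamma(88, 33).
Posterior mean = α'/β' = 88/33 = 8/3.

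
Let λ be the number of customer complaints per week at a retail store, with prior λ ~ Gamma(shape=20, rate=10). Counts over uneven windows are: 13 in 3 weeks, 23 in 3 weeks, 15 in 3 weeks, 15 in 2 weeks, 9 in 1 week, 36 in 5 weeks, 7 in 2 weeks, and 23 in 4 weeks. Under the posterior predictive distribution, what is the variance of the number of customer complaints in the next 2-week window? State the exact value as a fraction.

Total count: 13 + 23 + 15 + 15 + 9 + 36 + 7 + 23 = 141.
Total exposure: 3 + 3 + 3 + 2 + 1 + 5 + 2 + 4 = 23 weeks.
By Gamma–Poisson conjugacy, the posterior is Gamma(α + Σx, β + Σt) = Gamma(20 + 141, 10 + 23) = Gamma(161, 33).
The posterior predictive for a window of length T is Negative Binomial with variance T·α'·(β'+T)/β'² = 2·161·35/1089 = 11270/1089.

11270/1089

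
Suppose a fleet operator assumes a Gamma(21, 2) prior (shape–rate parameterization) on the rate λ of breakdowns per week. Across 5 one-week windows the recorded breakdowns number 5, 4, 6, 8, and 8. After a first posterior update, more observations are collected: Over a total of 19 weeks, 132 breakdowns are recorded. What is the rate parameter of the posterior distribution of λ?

Total count: 5 + 4 + 6 + 8 + 8 = 31.
Total exposure: 5 weeks.
After the first batch: Gamma(21 + 31, 2 + 5) = Gamma(52, 7).
Total count 132 over total exposure 19 weeks.
After the second batch: Gamma(52 + 132, 7 + 19) = Gamma(184, 26).

26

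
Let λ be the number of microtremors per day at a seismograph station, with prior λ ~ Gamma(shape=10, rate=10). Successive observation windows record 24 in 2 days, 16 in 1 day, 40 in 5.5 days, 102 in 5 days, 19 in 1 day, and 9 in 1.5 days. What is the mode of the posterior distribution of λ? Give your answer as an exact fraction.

219/26

Total count: 24 + 16 + 40 + 102 + 19 + 9 = 210.
Total exposure: 2 + 1 + 5.5 + 5 + 1 + 1.5 = 16 days.
By Gamma–Poisson conjugacy, the posterior is Gamma(α + Σx, β + Σt) = Gamma(10 + 210, 10 + 16) = Gamma(220, 26).
Posterior mode = (α'−1)/β' = 219/26.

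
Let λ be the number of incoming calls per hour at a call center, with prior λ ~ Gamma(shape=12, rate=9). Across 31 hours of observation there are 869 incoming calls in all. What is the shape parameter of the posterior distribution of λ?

Total count 869 over total exposure 31 hours.
Conjugate update: add total count to the shape and total exposure to the rate, giving Gamma(881, 40).

881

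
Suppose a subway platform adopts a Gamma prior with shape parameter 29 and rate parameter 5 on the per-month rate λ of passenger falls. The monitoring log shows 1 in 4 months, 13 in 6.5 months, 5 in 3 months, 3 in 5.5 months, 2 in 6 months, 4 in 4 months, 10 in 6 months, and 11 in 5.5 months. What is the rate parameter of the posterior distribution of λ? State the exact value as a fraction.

Total count: 1 + 13 + 5 + 3 + 2 + 4 + 10 + 11 = 49.
Total exposure: 4 + 6.5 + 3 + 5.5 + 6 + 4 + 6 + 5.5 = 40.5 months.
Gamma(α, β) with Poisson data over total exposure Σt gives posterior Gamma(α+Σx, β+Σt) = Gamma(78, 91/2).

91/2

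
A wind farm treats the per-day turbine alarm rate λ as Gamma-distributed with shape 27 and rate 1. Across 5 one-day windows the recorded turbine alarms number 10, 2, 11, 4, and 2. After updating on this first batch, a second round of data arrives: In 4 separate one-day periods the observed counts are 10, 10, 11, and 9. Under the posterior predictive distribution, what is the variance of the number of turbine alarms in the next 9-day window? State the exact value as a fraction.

4104/25

Total count: 10 + 2 + 11 + 4 + 2 = 29.
Total exposure: 5 days.
After the first batch: Gamma(27 + 29, 1 + 5) = Gamma(56, 6).
Total count: 10 + 10 + 11 + 9 = 40.
Total exposure: 4 days.
After the second batch: Gamma(56 + 40, 6 + 4) = Gamma(96, 10).
The posterior predictive for a window of length T is Negative Binomial with variance T·α'·(β'+T)/β'² = 9·96·19/100 = 4104/25.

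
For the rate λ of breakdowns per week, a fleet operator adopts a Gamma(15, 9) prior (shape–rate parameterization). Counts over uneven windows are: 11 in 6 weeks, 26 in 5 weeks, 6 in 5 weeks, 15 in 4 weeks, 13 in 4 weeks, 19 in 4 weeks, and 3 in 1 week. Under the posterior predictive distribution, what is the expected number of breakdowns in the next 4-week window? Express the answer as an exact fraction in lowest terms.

216/19

Total count: 11 + 26 + 6 + 15 + 13 + 19 + 3 = 93.
Total exposure: 6 + 5 + 5 + 4 + 4 + 4 + 1 = 29 weeks.
Gamma(α, β) with Poisson data over total exposure Σt gives posterior Gamma(α+Σx, β+Σt) = Gamma(108, 38).
Predictive mean over a 4-week window = T·E[λ|data] = 4·108/38 = 216/19.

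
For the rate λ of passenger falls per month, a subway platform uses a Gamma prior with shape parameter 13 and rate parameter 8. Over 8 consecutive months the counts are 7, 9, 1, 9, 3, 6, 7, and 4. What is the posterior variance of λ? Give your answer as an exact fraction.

Total count: 7 + 9 + 1 + 9 + 3 + 6 + 7 + 4 = 46.
Total exposure: 8 months.
Conjugate update: add total count to the shape and total exposure to the rate, giving Gamma(59, 16).
Posterior variance = α'/β'² = 59/256.

59/256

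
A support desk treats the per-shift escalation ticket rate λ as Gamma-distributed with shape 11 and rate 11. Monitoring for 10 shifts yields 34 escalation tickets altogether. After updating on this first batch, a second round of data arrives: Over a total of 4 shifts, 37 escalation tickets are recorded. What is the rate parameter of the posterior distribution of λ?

25

Total count 34 over total exposure 10 shifts.
After the first batch: Gamma(11 + 34, 11 + 10) = Gamma(45, 21).
Total count 37 over total exposure 4 shifts.
After the second batch: Gamma(45 + 37, 21 + 4) = Gamma(82, 25).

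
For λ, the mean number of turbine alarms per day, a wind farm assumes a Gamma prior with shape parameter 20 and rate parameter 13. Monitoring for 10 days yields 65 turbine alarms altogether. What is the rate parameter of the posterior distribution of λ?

Total count 65 over total exposure 10 days.
The Gamma prior is conjugate for the Poisson rate, so λ | data ~ Gamma(20+65, 13+10) = Gamma(85, 23).

23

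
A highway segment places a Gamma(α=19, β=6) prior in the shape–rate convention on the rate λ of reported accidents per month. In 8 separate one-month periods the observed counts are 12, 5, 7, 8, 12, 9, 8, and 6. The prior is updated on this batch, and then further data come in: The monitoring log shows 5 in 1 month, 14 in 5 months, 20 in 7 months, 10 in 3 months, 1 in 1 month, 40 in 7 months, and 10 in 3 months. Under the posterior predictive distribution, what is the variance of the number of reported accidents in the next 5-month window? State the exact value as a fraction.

Total count: 12 + 5 + 7 + 8 + 12 + 9 + 8 + 6 = 67.
Total exposure: 8 months.
After the first batch: Gamma(19 + 67, 6 + 8) = Gamma(86, 14).
Total count: 5 + 14 + 20 + 10 + 1 + 40 + 10 = 100.
Total exposure: 1 + 5 + 7 + 3 + 1 + 7 + 3 = 27 months.
After the second batch: Gamma(86 + 100, 14 + 27) = Gamma(186, 41).
The posterior predictive for a window of length T is Negative Binomial with variance T·α'·(β'+T)/β'² = 5·186·46/1681 = 42780/1681.

42780/1681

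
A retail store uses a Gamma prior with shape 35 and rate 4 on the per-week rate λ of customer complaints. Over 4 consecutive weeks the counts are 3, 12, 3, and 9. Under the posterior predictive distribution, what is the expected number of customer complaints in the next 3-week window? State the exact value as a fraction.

Total count: 3 + 12 + 3 + 9 = 27.
Total exposure: 4 weeks.
Conjugate update: add total count to the shape and total exposure to the rate, giving Gamma(62, 8).
Predictive mean over a 3-week window = T·E[λ|data] = 3·62/8 = 93/4.

93/4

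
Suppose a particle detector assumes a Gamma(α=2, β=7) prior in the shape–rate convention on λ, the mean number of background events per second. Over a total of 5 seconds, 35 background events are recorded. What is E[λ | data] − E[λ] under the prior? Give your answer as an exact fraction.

Total count 35 over total exposure 5 seconds.
Conjugate update: add total count to the shape and total exposure to the rate, giving Gamma(37, 12).
Posterior mean = 37/12 = 37/12; prior mean = 2/7 = 2/7. Difference = 37/12 − 2/7 = 235/84.

235/84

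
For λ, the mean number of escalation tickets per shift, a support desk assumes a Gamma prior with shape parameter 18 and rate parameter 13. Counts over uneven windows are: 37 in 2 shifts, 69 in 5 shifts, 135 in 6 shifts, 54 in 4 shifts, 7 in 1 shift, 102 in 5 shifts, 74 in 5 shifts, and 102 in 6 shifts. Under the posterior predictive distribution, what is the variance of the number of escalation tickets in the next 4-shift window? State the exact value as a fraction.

Total count: 37 + 69 + 135 + 54 + 7 + 102 + 74 + 102 = 580.
Total exposure: 2 + 5 + 6 + 4 + 1 + 5 + 5 + 6 = 34 shifts.
By Gamma–Poisson conjugacy, the posterior is Gamma(α + Σx, β + Σt) = Gamma(18 + 580, 13 + 34) = Gamma(598, 47).
The posterior predictive for a window of length T is Negative Binomial with variance T·α'·(β'+T)/β'² = 4·598·51/2209 = 121992/2209.

121992/2209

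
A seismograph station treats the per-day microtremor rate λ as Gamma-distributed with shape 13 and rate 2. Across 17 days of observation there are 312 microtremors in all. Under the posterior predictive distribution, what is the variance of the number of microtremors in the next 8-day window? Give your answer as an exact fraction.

70200/361

Total count 312 over total exposure 17 days.
Conjugate update: add total count to the shape and total exposure to the rate, giving Gamma(325, 19).
The posterior predictive for a window of length T is Negative Binomial with variance T·α'·(β'+T)/β'² = 8·325·27/361 = 70200/361.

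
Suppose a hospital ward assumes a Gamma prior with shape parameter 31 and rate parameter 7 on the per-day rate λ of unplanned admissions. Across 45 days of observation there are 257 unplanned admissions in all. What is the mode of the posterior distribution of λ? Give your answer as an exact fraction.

Total count 257 over total exposure 45 days.
Posterior: α' = 31 + 257 = 288, β' = 7 + 45 = 52.
Posterior mode = (α'−1)/β' = 287/52.

287/52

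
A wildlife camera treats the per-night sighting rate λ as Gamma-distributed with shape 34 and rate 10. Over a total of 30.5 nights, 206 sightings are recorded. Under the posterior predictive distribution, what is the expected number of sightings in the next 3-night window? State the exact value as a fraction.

160/9

Total count 206 over total exposure 30.5 nights.
The Gamma prior is conjugate for the Poisson rate, so λ | data ~ Gamma(34+206, 10+30.5) = Gamma(240, 81/2).
Predictive mean over a 3-night window = T·E[λ|data] = 3·240/(81/2) = 160/9.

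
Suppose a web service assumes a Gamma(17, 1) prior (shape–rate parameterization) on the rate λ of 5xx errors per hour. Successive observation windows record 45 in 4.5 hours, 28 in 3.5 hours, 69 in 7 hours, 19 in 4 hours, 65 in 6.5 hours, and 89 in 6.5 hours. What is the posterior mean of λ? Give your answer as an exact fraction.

Total count: 45 + 28 + 69 + 19 + 65 + 89 = 315.
Total exposure: 4.5 + 3.5 + 7 + 4 + 6.5 + 6.5 = 32 hours.
Posterior: α' = 17 + 315 = 332, β' = 1 + 32 = 33.
Posterior mean = α'/β' = 332/33.

332/33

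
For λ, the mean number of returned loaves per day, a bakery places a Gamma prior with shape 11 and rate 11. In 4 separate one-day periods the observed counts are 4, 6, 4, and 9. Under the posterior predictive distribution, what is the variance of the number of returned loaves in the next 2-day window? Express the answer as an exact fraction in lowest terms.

Total count: 4 + 6 + 4 + 9 = 23.
Total exposure: 4 days.
Conjugate update: add total count to the shape and total exposure to the rate, giving Gamma(34, 15).
The posterior predictive for a window of length T is Negative Binomial with variance T·α'·(β'+T)/β'² = 2·34·17/225 = 1156/225.

1156/225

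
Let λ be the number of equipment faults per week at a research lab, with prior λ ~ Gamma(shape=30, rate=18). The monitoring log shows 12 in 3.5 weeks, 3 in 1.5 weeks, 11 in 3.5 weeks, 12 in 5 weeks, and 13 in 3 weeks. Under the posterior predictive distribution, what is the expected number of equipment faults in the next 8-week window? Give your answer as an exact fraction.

432/23

Total count: 12 + 3 + 11 + 12 + 13 = 51.
Total exposure: 3.5 + 1.5 + 3.5 + 5 + 3 = 16.5 weeks.
By Gamma–Poisson conjugacy, the posterior is Gamma(α + Σx, β + Σt) = Gamma(30 + 51, 18 + 16.5) = Gamma(81, 69/2).
Predictive mean over an 8-week window = T·E[λ|data] = 8·81/(69/2) = 432/23.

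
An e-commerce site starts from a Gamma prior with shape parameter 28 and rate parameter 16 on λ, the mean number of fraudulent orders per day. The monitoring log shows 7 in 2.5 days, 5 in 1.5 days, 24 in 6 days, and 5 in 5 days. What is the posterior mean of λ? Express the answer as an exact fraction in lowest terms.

Total count: 7 + 5 + 24 + 5 = 41.
Total exposure: 2.5 + 1.5 + 6 + 5 = 15 days.
By Gamma–Poisson conjugacy, the posterior is Gamma(α + Σx, β + Σt) = Gamma(28 + 41, 16 + 15) = Gamma(69, 31).
Posterior mean = α'/β' = 69/31.

69/31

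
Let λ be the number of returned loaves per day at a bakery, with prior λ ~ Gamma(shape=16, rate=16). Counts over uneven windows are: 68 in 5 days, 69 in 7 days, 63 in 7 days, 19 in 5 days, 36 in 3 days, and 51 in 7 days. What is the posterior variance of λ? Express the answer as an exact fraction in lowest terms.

161/1250

Total count: 68 + 69 + 63 + 19 + 36 + 51 = 306.
Total exposure: 5 + 7 + 7 + 5 + 3 + 7 = 34 days.
Gamma(α, β) with Poisson data over total exposure Σt gives posterior Gamma(α+Σx, β+Σt) = Gamma(322, 50).
Posterior variance = α'/β'² = 322/2500 = 161/1250.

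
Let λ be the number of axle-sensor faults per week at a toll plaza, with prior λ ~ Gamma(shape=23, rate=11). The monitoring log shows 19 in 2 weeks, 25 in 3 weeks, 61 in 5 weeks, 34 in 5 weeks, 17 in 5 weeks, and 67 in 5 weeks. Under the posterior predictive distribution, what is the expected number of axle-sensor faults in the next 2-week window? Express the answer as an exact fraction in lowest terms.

Total count: 19 + 25 + 61 + 34 + 17 + 67 = 223.
Total exposure: 2 + 3 + 5 + 5 + 5 + 5 = 25 weeks.
Conjugate update: add total count to the shape and total exposure to the rate, giving Gamma(246, 36).
Predictive mean over a 2-week window = T·E[λ|data] = 2·246/36 = 41/3.

41/3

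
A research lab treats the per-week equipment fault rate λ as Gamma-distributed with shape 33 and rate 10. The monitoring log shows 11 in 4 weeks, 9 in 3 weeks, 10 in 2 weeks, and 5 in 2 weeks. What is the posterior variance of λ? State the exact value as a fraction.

Total count: 11 + 9 + 10 + 5 = 35.
Total exposure: 4 + 3 + 2 + 2 = 11 weeks.
By Gamma–Poisson conjugacy, the posterior is Gamma(α + Σx, β + Σt) = Gamma(33 + 35, 10 + 11) = Gamma(68, 21).
Posterior variance = α'/β'² = 68/441.

68/441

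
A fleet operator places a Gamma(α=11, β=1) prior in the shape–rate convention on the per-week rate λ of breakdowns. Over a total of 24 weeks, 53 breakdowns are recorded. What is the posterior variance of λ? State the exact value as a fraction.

Total count 53 over total exposure 24 weeks.
Gamma(α, β) with Poisson data over total exposure Σt gives posterior Gamma(α+Σx, β+Σt) = Gamma(64, 25).
Posterior variance = α'/β'² = 64/625.

64/625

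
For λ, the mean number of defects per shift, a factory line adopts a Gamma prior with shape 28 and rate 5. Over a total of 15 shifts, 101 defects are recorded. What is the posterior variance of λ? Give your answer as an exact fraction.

129/400

Total count 101 over total exposure 15 shifts.
Posterior: α' = 28 + 101 = 129, β' = 5 + 15 = 20.
Posterior variance = α'/β'² = 129/400.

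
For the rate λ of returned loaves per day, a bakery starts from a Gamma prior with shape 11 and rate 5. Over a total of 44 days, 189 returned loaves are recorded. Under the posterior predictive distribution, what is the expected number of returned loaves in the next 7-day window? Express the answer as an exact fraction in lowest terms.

Total count 189 over total exposure 44 days.
Conjugate update: add total count to the shape and total exposure to the rate, giving Gamma(200, 49).
Predictive mean over a 7-day window = T·E[λ|data] = 7·200/49 = 200/7.

200/7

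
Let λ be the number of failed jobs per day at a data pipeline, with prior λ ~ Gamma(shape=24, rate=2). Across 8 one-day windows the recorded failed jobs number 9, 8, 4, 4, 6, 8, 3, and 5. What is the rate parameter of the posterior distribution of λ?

10

Total count: 9 + 8 + 4 + 4 + 6 + 8 + 3 + 5 = 47.
Total exposure: 8 days.
Gamma(α, β) with Poisson data over total exposure Σt gives posterior Gamma(α+Σx, β+Σt) = Gamma(71, 10).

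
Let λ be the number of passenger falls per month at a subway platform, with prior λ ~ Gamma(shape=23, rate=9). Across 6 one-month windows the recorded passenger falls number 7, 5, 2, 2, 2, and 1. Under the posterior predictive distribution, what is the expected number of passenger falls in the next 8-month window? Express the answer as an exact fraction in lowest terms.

112/5

Total count: 7 + 5 + 2 + 2 + 2 + 1 = 19.
Total exposure: 6 months.
The Gamma prior is conjugate for the Poisson rate, so λ | data ~ Gamma(23+19, 9+6) = Gamma(42, 15).
Predictive mean over an 8-month window = T·E[λ|data] = 8·42/15 = 112/5.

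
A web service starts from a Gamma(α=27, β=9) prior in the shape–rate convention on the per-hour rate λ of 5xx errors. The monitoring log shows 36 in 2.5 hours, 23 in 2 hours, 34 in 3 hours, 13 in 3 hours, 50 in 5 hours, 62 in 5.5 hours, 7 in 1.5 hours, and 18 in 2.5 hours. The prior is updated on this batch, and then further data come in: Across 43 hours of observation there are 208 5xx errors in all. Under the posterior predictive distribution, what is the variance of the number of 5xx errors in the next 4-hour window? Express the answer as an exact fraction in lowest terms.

Total count: 36 + 23 + 34 + 13 + 50 + 62 + 7 + 18 = 243.
Total exposure: 2.5 + 2 + 3 + 3 + 5 + 5.5 + 1.5 + 2.5 = 25 hours.
After the first batch: Gamma(27 + 243, 9 + 25) = Gamma(270, 34).
Total count 208 over total exposure 43 hours.
After the second batch: Gamma(270 + 208, 34 + 43) = Gamma(478, 77).
The posterior predictive for a window of length T is Negative Binomial with variance T·α'·(β'+T)/β'² = 4·478·81/5929 = 154872/5929.

154872/5929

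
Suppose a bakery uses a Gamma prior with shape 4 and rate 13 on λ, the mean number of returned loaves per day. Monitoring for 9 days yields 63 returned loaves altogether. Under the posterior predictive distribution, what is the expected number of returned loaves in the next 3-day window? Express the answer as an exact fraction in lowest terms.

Total count 63 over total exposure 9 days.
Conjugate update: add total count to the shape and total exposure to the rate, giving Gamma(67, 22).
Predictive mean over a 3-day window = T·E[λ|data] = 3·67/22 = 201/22.

201/22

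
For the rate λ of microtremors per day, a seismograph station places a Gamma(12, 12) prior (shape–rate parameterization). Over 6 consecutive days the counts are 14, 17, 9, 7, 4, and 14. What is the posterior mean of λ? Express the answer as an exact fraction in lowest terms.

77/18

Total count: 14 + 17 + 9 + 7 + 4 + 14 = 65.
Total exposure: 6 days.
Gamma(α, β) with Poisson data over total exposure Σt gives posterior Gamma(α+Σx, β+Σt) = Gamma(77, 18).
Posterior mean = α'/β' = 77/18.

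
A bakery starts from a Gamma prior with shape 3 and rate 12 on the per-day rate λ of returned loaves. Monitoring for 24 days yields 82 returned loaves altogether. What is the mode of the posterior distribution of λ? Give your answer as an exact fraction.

7/3

Total count 82 over total exposure 24 days.
Posterior: α' = 3 + 82 = 85, β' = 12 + 24 = 36.
Posterior mode = (α'−1)/β' = 84/36 = 7/3.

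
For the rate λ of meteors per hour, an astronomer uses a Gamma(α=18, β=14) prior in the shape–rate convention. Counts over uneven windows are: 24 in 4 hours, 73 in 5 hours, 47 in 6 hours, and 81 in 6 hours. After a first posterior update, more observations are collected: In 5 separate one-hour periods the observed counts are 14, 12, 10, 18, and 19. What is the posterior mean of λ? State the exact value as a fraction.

Total count: 24 + 73 + 47 + 81 = 225.
Total exposure: 4 + 5 + 6 + 6 = 21 hours.
After the first batch: Gamma(18 + 225, 14 + 21) = Gamma(243, 35).
Total count: 14 + 12 + 10 + 18 + 19 = 73.
Total exposure: 5 hours.
After the second batch: Gamma(243 + 73, 35 + 5) = Gamma(316, 40).
Posterior mean = α'/β' = 316/40 = 79/10.

79/10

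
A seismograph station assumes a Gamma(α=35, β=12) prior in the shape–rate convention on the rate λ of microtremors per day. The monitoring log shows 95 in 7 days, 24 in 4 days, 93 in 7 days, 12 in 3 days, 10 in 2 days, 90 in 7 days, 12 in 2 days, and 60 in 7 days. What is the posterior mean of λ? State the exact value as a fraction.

Total count: 95 + 24 + 93 + 12 + 10 + 90 + 12 + 60 = 396.
Total exposure: 7 + 4 + 7 + 3 + 2 + 7 + 2 + 7 = 39 days.
Gamma(α, β) with Poisson data over total exposure Σt gives posterior Gamma(α+Σx, β+Σt) = Gamma(431, 51).
Posterior mean = α'/β' = 431/51.

431/51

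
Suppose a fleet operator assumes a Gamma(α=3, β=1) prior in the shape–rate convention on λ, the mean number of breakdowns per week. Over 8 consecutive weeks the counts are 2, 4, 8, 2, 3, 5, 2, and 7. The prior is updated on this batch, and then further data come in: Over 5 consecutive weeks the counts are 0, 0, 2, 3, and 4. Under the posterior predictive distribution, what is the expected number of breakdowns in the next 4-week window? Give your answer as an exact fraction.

Total count: 2 + 4 + 8 + 2 + 3 + 5 + 2 + 7 = 33.
Total exposure: 8 weeks.
After the first batch: Gamma(3 + 33, 1 + 8) = Gamma(36, 9).
Total count: 0 + 0 + 2 + 3 + 4 = 9.
Total exposure: 5 weeks.
After the second batch: Gamma(36 + 9, 9 + 5) = Gamma(45, 14).
Predictive mean over a 4-week window = T·E[λ|data] = 4·45/14 = 90/7.

90/7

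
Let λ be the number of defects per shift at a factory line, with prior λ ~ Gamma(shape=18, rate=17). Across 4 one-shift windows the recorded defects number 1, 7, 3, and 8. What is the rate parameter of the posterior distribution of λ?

Total count: 1 + 7 + 3 + 8 = 19.
Total exposure: 4 shifts.
Gamma(α, β) with Poisson data over total exposure Σt gives posterior Gamma(α+Σx, β+Σt) = Gamma(37, 21).

21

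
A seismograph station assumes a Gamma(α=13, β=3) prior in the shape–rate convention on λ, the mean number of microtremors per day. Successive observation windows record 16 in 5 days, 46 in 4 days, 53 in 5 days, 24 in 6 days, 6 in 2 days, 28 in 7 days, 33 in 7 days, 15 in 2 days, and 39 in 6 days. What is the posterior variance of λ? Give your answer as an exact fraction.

Total count: 16 + 46 + 53 + 24 + 6 + 28 + 33 + 15 + 39 = 260.
Total exposure: 5 + 4 + 5 + 6 + 2 + 7 + 7 + 2 + 6 = 44 days.
Posterior: α' = 13 + 260 = 273, β' = 3 + 44 = 47.
Posterior variance = α'/β'² = 273/2209.

273/2209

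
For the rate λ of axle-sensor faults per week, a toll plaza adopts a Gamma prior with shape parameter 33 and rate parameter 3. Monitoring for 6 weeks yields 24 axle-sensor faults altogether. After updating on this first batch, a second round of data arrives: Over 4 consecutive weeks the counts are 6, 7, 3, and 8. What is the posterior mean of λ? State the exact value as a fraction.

Total count 24 over total exposure 6 weeks.
After the first batch: Gamma(33 + 24, 3 + 6) = Gamma(57, 9).
Total count: 6 + 7 + 3 + 8 = 24.
Total exposure: 4 weeks.
After the second batch: Gamma(57 + 24, 9 + 4) = Gamma(81, 13).
Posterior mean = α'/β' = 81/13.

81/13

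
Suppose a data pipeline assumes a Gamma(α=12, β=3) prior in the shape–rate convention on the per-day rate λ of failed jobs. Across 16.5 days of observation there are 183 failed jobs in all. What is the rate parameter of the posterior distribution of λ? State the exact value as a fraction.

39/2

Total count 183 over total exposure 16.5 days.
Gamma(α, β) with Poisson data over total exposure Σt gives posterior Gamma(α+Σx, β+Σt) = Gamma(195, 39/2).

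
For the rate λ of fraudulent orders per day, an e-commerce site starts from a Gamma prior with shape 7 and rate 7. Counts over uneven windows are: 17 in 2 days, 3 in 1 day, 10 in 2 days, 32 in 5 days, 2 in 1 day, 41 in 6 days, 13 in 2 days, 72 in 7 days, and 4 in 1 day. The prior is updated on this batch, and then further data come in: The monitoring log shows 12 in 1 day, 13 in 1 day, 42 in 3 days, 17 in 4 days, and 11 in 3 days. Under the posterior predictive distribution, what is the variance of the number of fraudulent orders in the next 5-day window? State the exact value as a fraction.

Total count: 17 + 3 + 10 + 32 + 2 + 41 + 13 + 72 + 4 = 194.
Total exposure: 2 + 1 + 2 + 5 + 1 + 6 + 2 + 7 + 1 = 27 days.
After the first batch: Gamma(7 + 194, 7 + 27) = Gamma(201, 34).
Total count: 12 + 13 + 42 + 17 + 11 = 95.
Total exposure: 1 + 1 + 3 + 4 + 3 = 12 days.
After the second batch: Gamma(201 + 95, 34 + 12) = Gamma(296, 46).
The posterior predictive for a window of length T is Negative Binomial with variance T·α'·(β'+T)/β'² = 5·296·51/2116 = 18870/529.

18870/529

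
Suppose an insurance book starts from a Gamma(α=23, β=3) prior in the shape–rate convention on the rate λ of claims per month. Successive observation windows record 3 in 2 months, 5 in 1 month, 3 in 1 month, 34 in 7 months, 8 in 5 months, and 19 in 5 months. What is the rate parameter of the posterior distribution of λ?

Total count: 3 + 5 + 3 + 34 + 8 + 19 = 72.
Total exposure: 2 + 1 + 1 + 7 + 5 + 5 = 21 months.
The Gamma prior is conjugate for the Poisson rate, so λ | data ~ Gamma(23+72, 3+21) = Gamma(95, 24).

24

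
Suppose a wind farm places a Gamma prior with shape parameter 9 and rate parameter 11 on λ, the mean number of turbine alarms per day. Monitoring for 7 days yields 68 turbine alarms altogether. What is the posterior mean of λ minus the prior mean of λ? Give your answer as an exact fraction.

685/198

Total count 68 over total exposure 7 days.
Posterior: α' = 9 + 68 = 77, β' = 11 + 7 = 18.
Posterior mean = 77/18 = 77/18; prior mean = 9/11 = 9/11. Difference = 77/18 − 9/11 = 685/198.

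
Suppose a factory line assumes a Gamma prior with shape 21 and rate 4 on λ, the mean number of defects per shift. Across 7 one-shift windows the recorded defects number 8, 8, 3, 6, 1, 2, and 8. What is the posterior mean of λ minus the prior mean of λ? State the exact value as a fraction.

-3/44

Total count: 8 + 8 + 3 + 6 + 1 + 2 + 8 = 36.
Total exposure: 7 shifts.
Gamma(α, β) with Poisson data over total exposure Σt gives posterior Gamma(α+Σx, β+Σt) = Gamma(57, 11).
Posterior mean = 57/11 = 57/11; prior mean = 21/4 = 21/4. Difference = 57/11 − 21/4 = -3/44.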